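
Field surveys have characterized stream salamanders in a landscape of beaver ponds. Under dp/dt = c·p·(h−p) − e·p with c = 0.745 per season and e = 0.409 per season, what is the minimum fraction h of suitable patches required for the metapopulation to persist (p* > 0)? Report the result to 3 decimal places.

p* = h − e/c is positive only when h > e/c.
h_min = e/c = 0.409/0.745 = 0.5490.

0.549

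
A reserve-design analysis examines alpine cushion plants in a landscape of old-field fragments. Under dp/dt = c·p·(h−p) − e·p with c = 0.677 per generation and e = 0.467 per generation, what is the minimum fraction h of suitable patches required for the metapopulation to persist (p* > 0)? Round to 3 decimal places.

p* = h − e/c is positive only when h > e/c.
h_min = e/c = 0.467/0.677 = 0.6898.

0.690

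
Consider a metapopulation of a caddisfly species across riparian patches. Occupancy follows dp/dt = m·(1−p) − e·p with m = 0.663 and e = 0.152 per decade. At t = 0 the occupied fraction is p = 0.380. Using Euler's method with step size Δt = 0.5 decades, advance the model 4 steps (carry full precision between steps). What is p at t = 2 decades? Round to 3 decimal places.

0.760

Update rule: p ← p + [m·(1−p) − e·p]·Δt with Δt = 0.5.
p: 0.38000 → 0.55665  (Δp = +0.17665)
p: 0.55665 → 0.66132  (Δp = +0.10467)
p: 0.66132 → 0.72333  (Δp = +0.06201)
p: 0.72333 → 0.76007  (Δp = +0.03674)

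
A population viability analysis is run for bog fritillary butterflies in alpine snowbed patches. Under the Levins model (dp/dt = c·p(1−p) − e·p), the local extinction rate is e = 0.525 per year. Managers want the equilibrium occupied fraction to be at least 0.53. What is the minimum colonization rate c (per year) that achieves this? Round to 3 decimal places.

1.117

p* = 1 − e/c ≥ 0.53 requires e/c ≤ 0.4700, i.e. c ≥ e/0.4700.
c_min = 0.525/0.4700 = 1.1170.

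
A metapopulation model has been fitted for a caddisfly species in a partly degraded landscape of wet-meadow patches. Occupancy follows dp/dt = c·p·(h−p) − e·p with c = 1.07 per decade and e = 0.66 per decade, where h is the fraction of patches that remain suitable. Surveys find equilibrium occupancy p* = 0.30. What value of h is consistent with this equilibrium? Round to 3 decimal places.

At equilibrium c(h−p*) = e, so h = p* + e/c.
h = 0.30 + 0.66/1.07 = 0.30 + 0.6168 = 0.9168.

0.917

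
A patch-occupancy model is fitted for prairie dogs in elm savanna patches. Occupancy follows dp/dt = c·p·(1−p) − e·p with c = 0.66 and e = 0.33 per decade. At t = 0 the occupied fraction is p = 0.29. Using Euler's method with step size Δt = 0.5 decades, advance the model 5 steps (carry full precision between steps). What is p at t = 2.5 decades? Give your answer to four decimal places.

Update rule: p ← p + [c·p·(1−p) − e·p]·Δt with Δt = 0.5.
p: 0.29000 → 0.31010  (Δp = +0.02010)
p: 0.31010 → 0.32953  (Δp = +0.01943)
p: 0.32953 → 0.34807  (Δp = +0.01854)
p: 0.34807 → 0.36552  (Δp = +0.01745)
p: 0.36552 → 0.38174  (Δp = +0.01622)

0.3817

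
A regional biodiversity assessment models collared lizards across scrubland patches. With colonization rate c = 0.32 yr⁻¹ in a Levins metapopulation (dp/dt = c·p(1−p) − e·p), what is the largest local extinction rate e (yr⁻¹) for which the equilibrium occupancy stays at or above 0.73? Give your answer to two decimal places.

1 − e/c ≥ 0.73 ⇒ e ≤ c(1 − 0.73) = 0.32 × 0.2700.
e_max = 0.0864.

0.09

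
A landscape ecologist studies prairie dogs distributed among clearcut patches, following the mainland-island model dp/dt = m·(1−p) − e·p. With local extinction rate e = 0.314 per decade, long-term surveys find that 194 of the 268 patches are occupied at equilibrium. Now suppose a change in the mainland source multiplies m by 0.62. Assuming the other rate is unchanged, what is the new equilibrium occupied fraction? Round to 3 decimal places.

0.619

Observed p* = 194/268 = 0.72388.
Balance m(1−p*) = e·p* gives m = e·p*/(1−p*) = 0.314×0.72388/0.27612 = 0.82319.
New p* = m/(m+e) = 0.51038/(0.51038+0.31400) = 0.61911.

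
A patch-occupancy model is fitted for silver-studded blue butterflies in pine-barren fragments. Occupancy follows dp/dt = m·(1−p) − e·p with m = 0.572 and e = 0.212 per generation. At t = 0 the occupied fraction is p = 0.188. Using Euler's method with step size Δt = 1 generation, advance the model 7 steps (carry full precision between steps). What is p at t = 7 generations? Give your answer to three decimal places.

0.730

Update rule: p ← p + [m·(1−p) − e·p]·Δt with Δt = 1.
  1  |  dp/dt·Δt = +0.424608  |  p_1 = 0.612608
  2  |  dp/dt·Δt = +0.091715  |  p_2 = 0.704323
  3  |  dp/dt·Δt = +0.019811  |  p_3 = 0.724134
  4  |  dp/dt·Δt = +0.004279  |  p_4 = 0.728413
  5  |  dp/dt·Δt = +0.000924  |  p_5 = 0.729337
  6  |  dp/dt·Δt = +0.000200  |  p_6 = 0.729537
  7  |  dp/dt·Δt = +0.000043  |  p_7 = 0.729580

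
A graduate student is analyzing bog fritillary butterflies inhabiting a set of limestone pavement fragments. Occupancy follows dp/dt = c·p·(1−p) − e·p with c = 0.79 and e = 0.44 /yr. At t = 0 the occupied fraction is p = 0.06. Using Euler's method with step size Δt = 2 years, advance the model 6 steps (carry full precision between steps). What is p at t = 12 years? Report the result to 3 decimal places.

Update rule: p ← p + [c·p·(1−p) − e·p]·Δt with Δt = 2.
t = 2: p = 0.06000 + (+0.03631) = 0.09631
t = 4: p = 0.09631 + (+0.05276) = 0.14907
t = 6: p = 0.14907 + (+0.06924) = 0.21831
t = 8: p = 0.21831 + (+0.07752) = 0.29583
t = 10: p = 0.29583 + (+0.06881) = 0.36464
t = 12: p = 0.36464 + (+0.04517) = 0.40981

0.410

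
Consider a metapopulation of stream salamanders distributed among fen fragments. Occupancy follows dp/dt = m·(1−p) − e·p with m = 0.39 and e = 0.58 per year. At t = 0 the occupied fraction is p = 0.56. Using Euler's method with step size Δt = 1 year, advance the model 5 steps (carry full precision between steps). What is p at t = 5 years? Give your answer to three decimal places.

Update rule: p ← p + [m·(1−p) − e·p]·Δt with Δt = 1.
t = 1: p = 0.56000 + (-0.15320) = 0.40680
t = 2: p = 0.40680 + (-0.00460) = 0.40220
t = 3: p = 0.40220 + (-0.00014) = 0.40207
t = 4: p = 0.40207 + (-0.00000) = 0.40206
t = 5: p = 0.40206 + (-0.00000) = 0.40206

0.402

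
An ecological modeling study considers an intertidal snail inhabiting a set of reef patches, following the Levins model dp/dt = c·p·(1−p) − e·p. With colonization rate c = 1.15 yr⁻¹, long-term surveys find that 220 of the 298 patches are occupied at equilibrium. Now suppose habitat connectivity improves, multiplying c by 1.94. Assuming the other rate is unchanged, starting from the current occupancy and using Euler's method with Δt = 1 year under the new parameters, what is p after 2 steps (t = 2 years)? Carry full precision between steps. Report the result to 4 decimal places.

Observed p* = 220/298 = 0.73826.
Balance c(1−p*) = e gives e = 1.15×(1 − 0.73826) = 0.30101.
Starting from p₀ = 0.73826; update p ← p + (dp/dt)·Δt with the new parameters.
t = 1: p = 0.73826 + (+0.20889) = 0.94714
t = 2: p = 0.94714 + (-0.17340) = 0.77374

0.7737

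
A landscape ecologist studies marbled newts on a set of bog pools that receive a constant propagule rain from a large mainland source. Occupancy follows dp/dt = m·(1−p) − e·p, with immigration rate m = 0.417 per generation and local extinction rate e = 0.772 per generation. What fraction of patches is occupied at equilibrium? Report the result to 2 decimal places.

0.35

Setting dp/dt = 0: m − m·p* = e·p*, so m = (m+e)·p*.
p* = m/(m+e) = 0.417/(0.417+0.772) = 0.417/1.1890 = 0.3507.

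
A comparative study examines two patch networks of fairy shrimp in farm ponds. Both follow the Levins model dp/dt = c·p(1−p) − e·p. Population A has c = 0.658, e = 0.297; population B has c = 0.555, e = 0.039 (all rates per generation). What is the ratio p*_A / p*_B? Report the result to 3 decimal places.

0.590

A: p*_A = 1 − 0.297/0.658 = 0.5486.
B: p*_B = 1 − 0.039/0.555 = 0.9297.
p*_A / p*_B = 0.5486/0.9297 = 0.5901.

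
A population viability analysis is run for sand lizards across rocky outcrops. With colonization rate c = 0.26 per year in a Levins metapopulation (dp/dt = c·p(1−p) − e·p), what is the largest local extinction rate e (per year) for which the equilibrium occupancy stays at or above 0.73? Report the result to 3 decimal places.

0.070

1 − e/c ≥ 0.73 ⇒ e ≤ c(1 − 0.73) = 0.26 × 0.2700.
e_max = 0.0702.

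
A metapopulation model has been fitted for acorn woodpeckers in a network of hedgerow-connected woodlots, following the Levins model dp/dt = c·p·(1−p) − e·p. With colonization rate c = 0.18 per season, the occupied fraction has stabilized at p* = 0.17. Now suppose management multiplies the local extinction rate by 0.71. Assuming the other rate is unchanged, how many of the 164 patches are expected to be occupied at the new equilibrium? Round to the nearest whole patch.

67

Balance c(1−p*) = e gives e = 0.18×(1 − 0.17000) = 0.14940.
New p* = 1 − e/c = 1 − 0.10607/0.18000 = 0.41072.
Expected occupied = 164 × 0.41072 = 67.36 ≈ 67.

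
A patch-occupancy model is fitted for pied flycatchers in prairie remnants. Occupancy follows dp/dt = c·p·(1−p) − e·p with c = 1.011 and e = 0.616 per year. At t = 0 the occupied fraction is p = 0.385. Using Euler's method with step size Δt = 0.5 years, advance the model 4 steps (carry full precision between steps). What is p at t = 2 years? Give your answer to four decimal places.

0.3883

Update rule: p ← p + [c·p·(1−p) − e·p]·Δt with Δt = 0.5.
step 1: Δp = +0.00111, p = 0.38611
step 2: Δp = +0.00090, p = 0.38701
step 3: Δp = +0.00072, p = 0.38773
step 4: Δp = +0.00058, p = 0.38831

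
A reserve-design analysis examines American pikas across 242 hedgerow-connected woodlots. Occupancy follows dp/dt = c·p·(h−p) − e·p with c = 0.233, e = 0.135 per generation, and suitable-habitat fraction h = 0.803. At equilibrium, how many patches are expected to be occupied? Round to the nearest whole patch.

54

p* = h − e/c = 0.803 − 0.5794 = 0.2236.
Expected occupied patches = N × p* = 242 × 0.2236 = 54.11 ≈ 54.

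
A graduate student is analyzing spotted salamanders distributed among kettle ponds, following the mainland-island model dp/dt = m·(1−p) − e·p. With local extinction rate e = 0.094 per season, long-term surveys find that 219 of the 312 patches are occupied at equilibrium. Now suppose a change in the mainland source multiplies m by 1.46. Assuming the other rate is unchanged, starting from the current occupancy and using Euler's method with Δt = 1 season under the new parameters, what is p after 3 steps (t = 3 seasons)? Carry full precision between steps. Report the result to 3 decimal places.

0.760

Observed p* = 219/312 = 0.70192.
Balance m(1−p*) = e·p* gives m = e·p*/(1−p*) = 0.094×0.70192/0.29808 = 0.22135.
Starting from p₀ = 0.70192; update p ← p + (dp/dt)·Δt with the new parameters.
step 1: Δp = +0.03035, p = 0.73227
step 2: Δp = +0.01769, p = 0.74996
step 3: Δp = +0.01031, p = 0.76027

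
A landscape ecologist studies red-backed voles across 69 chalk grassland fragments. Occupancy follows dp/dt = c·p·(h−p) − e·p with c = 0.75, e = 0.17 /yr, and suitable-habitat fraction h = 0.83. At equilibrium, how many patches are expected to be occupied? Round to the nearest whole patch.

42

p* = h − e/c = 0.83 − 0.2267 = 0.6033.
Expected occupied patches = N × p* = 69 × 0.6033 = 41.63 ≈ 42.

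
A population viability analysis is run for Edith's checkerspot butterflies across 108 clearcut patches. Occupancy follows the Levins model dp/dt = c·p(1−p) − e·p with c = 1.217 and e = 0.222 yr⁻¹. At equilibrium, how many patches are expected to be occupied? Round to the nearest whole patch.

88

p* = 1 − e/c = 1 − 0.222/1.217 = 0.8176.
Expected occupied patches = N × p* = 108 × 0.8176 = 88.30 ≈ 88.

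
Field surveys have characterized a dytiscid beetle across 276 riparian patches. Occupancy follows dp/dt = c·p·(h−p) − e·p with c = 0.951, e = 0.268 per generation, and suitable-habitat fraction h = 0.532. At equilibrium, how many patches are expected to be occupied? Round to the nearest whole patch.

p* = h − e/c = 0.532 − 0.2818 = 0.2502.
Expected occupied patches = N × p* = 276 × 0.2502 = 69.05 ≈ 69.

69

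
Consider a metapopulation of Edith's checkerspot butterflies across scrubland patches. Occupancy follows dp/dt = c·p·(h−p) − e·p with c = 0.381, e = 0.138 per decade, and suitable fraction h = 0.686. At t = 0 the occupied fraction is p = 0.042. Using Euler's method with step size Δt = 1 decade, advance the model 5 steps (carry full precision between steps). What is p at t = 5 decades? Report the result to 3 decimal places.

0.069

Update rule: p ← p + [c·p·(h−p) − e·p]·Δt with Δt = 1.
t = 1: p = 0.04200 + (+0.00451) = 0.04651
t = 2: p = 0.04651 + (+0.00491) = 0.05142
t = 3: p = 0.05142 + (+0.00534) = 0.05676
t = 4: p = 0.05676 + (+0.00577) = 0.06253
t = 5: p = 0.06253 + (+0.00622) = 0.06876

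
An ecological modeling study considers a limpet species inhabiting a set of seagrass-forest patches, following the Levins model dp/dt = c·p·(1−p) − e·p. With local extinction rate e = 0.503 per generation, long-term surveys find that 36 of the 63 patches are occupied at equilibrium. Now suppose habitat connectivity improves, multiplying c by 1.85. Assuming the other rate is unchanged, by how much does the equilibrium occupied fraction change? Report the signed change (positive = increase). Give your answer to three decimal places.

0.197

Observed p* = 36/63 = 0.57143.
Balance c(1−p*) = e gives c = e/(1 − 0.57143) = 0.503/0.42857 = 1.17367.
New p* = 1 − e/c = 1 − 0.50300/2.17129 = 0.76834.
Δp* = 0.76834 − 0.57143 = +0.19691.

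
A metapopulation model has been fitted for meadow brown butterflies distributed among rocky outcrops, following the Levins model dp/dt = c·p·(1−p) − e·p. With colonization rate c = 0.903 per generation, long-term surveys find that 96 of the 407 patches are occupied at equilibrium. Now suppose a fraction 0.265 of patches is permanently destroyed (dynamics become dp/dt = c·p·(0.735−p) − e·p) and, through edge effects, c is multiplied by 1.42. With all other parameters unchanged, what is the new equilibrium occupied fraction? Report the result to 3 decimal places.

Observed p* = 96/407 = 0.23587.
Balance c(1−p*) = e gives e = 0.903×(1 − 0.23587) = 0.69001.
New p* = 0.735 − e/c = 0.735 − 0.69001/1.28226 = 0.19688.

0.197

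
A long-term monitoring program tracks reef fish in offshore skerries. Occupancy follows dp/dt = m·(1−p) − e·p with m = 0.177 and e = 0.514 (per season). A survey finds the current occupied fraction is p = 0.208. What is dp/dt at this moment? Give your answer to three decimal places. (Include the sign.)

Colonization term: m·(1−p) = 0.177×0.7920 = 0.14018.
Extinction term: e·p = 0.10691.
dp/dt = 0.14018 − 0.10691 = 0.03327.

0.033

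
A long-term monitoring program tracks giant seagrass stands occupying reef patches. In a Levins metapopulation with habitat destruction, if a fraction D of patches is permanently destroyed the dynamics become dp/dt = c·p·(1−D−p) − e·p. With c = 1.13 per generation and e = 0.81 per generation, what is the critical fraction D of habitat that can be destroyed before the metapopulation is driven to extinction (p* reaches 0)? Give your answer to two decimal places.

0.28

The nontrivial equilibrium is p* = (1−D) − e/c; extinction occurs when this hits zero.
So D_crit = 1 − e/c = 1 − 0.81/1.13 = 1 − 0.7168 = 0.2832.
Note this equals the original equilibrium occupancy — the Levins extinction-debt result.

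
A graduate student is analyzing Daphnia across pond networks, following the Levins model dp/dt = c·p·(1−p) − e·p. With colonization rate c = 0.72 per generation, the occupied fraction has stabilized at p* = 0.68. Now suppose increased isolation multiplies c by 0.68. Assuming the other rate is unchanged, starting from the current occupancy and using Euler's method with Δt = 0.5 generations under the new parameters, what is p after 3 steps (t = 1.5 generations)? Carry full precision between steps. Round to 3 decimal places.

0.618

Balance c(1−p*) = e gives e = 0.72×(1 − 0.68000) = 0.23040.
Starting from p₀ = 0.68000; update p ← p + (dp/dt)·Δt with the new parameters.
step 1: Δp = -0.02507, p = 0.65493
step 2: Δp = -0.02012, p = 0.63481
step 3: Δp = -0.01638, p = 0.61843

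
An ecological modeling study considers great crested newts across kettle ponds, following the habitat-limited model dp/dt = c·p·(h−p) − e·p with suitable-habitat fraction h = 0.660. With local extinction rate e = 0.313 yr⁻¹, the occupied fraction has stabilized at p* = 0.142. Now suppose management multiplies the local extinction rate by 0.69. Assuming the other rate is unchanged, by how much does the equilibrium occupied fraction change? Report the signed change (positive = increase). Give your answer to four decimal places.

0.1606

Balance c(h−p*) = e gives c = e/(0.66 − 0.14200) = 0.313/0.51800 = 0.60425.
New p* = 0.66 − e/c = 0.66 − 0.21597/0.60425 = 0.30258.
Δp* = 0.30258 − 0.14200 = +0.16058.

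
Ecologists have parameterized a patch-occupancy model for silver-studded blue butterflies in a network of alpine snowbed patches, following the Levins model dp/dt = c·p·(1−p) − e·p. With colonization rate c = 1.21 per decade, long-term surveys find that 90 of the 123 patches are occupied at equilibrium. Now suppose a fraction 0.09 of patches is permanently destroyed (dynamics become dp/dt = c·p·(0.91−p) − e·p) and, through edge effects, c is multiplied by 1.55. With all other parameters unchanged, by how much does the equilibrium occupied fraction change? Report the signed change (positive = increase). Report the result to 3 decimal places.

0.005

Observed p* = 90/123 = 0.73171.
Balance c(1−p*) = e gives e = 1.21×(1 − 0.73171) = 0.32463.
New p* = 0.91 − e/c = 0.91 − 0.32463/1.87550 = 0.73691.
Δp* = 0.73691 − 0.73171 = +0.00520.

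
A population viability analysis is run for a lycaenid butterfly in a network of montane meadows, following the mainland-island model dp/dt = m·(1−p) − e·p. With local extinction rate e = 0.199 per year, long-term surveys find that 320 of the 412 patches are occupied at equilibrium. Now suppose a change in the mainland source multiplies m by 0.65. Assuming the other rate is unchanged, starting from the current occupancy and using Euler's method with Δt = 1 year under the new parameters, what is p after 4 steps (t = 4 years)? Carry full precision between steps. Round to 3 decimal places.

Observed p* = 320/412 = 0.77670.
Balance m(1−p*) = e·p* gives m = e·p*/(1−p*) = 0.199×0.77670/0.22330 = 0.69217.
Starting from p₀ = 0.77670; update p ← p + (dp/dt)·Δt with the new parameters.
p: 0.77670 → 0.72260  (Δp = -0.05410)
p: 0.72260 → 0.70361  (Δp = -0.01899)
p: 0.70361 → 0.69694  (Δp = -0.00667)
p: 0.69694 → 0.69460  (Δp = -0.00234)

0.695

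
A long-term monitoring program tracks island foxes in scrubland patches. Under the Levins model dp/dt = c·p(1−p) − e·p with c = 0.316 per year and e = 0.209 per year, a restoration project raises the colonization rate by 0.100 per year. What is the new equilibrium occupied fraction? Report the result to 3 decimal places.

Before: p* = 1 − 0.209/0.316 = 0.3386.
After the change, c = 0.416, e = 0.209, so p* = 1 − 0.209/0.416 = 0.4976.

0.498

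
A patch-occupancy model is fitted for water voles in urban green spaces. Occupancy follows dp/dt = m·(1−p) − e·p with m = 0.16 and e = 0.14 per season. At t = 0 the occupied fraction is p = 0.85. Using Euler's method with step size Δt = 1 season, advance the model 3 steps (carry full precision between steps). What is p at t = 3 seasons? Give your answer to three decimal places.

Update rule: p ← p + [m·(1−p) − e·p]·Δt with Δt = 1.
p: 0.85000 → 0.75500  (Δp = -0.09500)
p: 0.75500 → 0.68850  (Δp = -0.06650)
p: 0.68850 → 0.64195  (Δp = -0.04655)

0.642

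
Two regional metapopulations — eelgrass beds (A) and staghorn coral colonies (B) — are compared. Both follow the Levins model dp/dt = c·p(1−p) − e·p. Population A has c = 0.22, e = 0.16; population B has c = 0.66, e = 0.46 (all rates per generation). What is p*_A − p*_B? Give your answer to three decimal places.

A: p*_A = 1 − 0.16/0.22 = 0.2727.
B: p*_B = 1 − 0.46/0.66 = 0.3030.
p*_A − p*_B = 0.2727 − 0.3030 = -0.0303.

-0.030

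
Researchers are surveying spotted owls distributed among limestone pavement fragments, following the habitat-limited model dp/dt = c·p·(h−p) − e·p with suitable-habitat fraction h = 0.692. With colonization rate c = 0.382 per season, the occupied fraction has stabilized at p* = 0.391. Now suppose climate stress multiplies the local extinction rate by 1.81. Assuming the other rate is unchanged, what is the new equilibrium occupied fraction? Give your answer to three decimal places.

Balance c(h−p*) = e gives e = 0.382×(0.692 − 0.39100) = 0.11498.
New p* = 0.692 − e/c = 0.692 − 0.20811/0.38200 = 0.14721.

0.147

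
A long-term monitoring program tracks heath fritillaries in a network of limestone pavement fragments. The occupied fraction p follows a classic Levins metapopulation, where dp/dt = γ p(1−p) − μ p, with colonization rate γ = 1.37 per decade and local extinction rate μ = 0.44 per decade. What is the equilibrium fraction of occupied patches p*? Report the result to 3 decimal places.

0.679

At equilibrium, colonization balances extinction: γ·p*·(1−p*) = μ·p*.
So p* = 1 − μ/γ = 1 − 0.44/1.37 = 1 − 0.3212 = 0.6788.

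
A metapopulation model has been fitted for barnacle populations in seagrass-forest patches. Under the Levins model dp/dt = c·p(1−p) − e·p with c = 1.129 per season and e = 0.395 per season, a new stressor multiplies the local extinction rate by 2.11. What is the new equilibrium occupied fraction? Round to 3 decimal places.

0.262

Before: p* = 1 − 0.395/1.129 = 0.6501.
After the change, c = 1.129, e = 0.83345, so p* = 1 − 0.83345/1.129 = 0.2618.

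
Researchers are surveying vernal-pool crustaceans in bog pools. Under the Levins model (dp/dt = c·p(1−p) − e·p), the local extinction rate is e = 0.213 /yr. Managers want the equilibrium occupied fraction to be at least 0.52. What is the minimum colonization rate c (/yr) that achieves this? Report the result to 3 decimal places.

0.444

p* = 1 − e/c ≥ 0.52 requires e/c ≤ 0.4800, i.e. c ≥ e/0.4800.
c_min = 0.213/0.4800 = 0.4438.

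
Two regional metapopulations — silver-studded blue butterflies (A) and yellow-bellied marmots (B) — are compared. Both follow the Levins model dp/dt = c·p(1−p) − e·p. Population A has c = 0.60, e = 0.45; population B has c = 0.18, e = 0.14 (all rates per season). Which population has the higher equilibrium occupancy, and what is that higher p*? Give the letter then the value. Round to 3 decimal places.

A, 0.250

A: p*_A = 1 − 0.45/0.60 = 0.2500.
B: p*_B = 1 − 0.14/0.18 = 0.2222.
A is higher at 0.2500.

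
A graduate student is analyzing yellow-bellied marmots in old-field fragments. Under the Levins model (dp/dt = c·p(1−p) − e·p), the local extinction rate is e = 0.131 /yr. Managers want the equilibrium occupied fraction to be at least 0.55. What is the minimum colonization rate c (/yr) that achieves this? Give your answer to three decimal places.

0.291

p* = 1 − e/c ≥ 0.55 requires e/c ≤ 0.4500, i.e. c ≥ e/0.4500.
c_min = 0.131/0.4500 = 0.2911.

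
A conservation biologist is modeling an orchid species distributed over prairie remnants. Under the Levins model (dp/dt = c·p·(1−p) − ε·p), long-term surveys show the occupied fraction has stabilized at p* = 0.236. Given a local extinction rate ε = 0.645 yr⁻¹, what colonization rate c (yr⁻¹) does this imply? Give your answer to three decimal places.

0.844

At equilibrium c(1−p*) = ε, so c = ε/(1−p*).
c = 0.645/(1 − 0.236) = 0.645/0.7640 = 0.8442.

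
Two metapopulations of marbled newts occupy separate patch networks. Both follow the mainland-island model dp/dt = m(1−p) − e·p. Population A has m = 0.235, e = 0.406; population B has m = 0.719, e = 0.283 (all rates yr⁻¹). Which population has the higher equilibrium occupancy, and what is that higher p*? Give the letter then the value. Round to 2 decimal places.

B, 0.72

A: p*_A = m/(m+e) = 0.235/0.6410 = 0.3666.
B: p*_B = 0.719/1.0020 = 0.7176.
B is higher at 0.7176.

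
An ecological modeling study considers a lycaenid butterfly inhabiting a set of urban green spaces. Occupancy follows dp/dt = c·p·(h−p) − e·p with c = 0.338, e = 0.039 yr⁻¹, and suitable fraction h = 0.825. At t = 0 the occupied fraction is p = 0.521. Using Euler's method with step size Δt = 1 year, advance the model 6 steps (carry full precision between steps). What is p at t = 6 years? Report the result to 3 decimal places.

0.660

Update rule: p ← p + [c·p·(h−p) − e·p]·Δt with Δt = 1.
step 1: Δp = +0.03321, p = 0.55421
step 2: Δp = +0.02911, p = 0.58333
step 3: Δp = +0.02490, p = 0.60823
step 4: Δp = +0.02084, p = 0.62907
step 5: Δp = +0.01713, p = 0.64620
step 6: Δp = +0.01385, p = 0.66005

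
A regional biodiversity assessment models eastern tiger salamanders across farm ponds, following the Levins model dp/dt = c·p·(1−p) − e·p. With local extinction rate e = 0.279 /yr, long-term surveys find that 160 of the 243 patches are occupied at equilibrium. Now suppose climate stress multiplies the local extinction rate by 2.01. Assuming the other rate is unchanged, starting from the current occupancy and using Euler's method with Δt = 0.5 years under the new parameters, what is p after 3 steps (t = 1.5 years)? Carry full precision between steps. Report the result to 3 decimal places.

Observed p* = 160/243 = 0.65844.
Balance c(1−p*) = e gives c = e/(1 − 0.65844) = 0.279/0.34156 = 0.81683.
Starting from p₀ = 0.65844; update p ← p + (dp/dt)·Δt with the new parameters.
step 1: Δp = -0.09277, p = 0.56567
step 2: Δp = -0.05827, p = 0.50740
step 3: Δp = -0.04019, p = 0.46721

0.467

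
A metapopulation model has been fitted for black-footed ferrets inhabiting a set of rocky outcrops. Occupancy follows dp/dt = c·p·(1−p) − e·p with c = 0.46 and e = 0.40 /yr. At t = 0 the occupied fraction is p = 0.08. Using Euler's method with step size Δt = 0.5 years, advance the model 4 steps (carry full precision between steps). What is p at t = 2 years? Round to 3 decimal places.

Update rule: p ← p + [c·p·(1−p) − e·p]·Δt with Δt = 0.5.
step 1: Δp = +0.00093, p = 0.08093
step 2: Δp = +0.00092, p = 0.08185
step 3: Δp = +0.00091, p = 0.08276
step 4: Δp = +0.00091, p = 0.08367

0.084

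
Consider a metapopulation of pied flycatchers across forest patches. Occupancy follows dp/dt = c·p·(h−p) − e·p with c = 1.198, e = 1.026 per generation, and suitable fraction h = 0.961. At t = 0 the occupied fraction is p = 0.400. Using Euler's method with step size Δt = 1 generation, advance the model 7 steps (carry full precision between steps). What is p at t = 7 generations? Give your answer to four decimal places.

0.1380

Update rule: p ← p + [c·p·(h−p) − e·p]·Δt with Δt = 1.
  1  |  dp/dt·Δt = -0.141569  |  p_1 = 0.258431
  2  |  dp/dt·Δt = -0.047635  |  p_2 = 0.210796
  3  |  dp/dt·Δt = -0.026825  |  p_3 = 0.183971
  4  |  dp/dt·Δt = -0.017499  |  p_4 = 0.166472
  5  |  dp/dt·Δt = -0.012345  |  p_5 = 0.154127
  6  |  dp/dt·Δt = -0.009150  |  p_6 = 0.144977
  7  |  dp/dt·Δt = -0.007018  |  p_7 = 0.137960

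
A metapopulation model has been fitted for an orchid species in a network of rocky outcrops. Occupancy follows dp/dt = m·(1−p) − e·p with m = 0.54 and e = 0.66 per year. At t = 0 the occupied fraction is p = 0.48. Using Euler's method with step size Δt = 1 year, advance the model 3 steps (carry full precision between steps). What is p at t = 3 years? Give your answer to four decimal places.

Update rule: p ← p + [m·(1−p) − e·p]·Δt with Δt = 1.
step 1: Δp = -0.03600, p = 0.44400
step 2: Δp = +0.00720, p = 0.45120
step 3: Δp = -0.00144, p = 0.44976

0.4498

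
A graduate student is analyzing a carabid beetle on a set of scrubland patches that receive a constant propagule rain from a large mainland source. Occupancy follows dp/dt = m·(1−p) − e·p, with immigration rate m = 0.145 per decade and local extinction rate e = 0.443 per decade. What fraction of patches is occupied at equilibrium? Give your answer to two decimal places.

Setting dp/dt = 0: m − m·p* = e·p*, so m = (m+e)·p*.
p* = m/(m+e) = 0.145/(0.145+0.443) = 0.145/0.5880 = 0.2466.

0.25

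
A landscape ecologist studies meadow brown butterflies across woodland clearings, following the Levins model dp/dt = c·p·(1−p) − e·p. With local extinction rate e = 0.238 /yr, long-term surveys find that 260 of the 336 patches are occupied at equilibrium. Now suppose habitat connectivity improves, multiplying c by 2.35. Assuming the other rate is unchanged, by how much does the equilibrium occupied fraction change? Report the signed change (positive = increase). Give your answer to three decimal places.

Observed p* = 260/336 = 0.77381.
Balance c(1−p*) = e gives c = e/(1 − 0.77381) = 0.238/0.22619 = 1.05221.
New p* = 1 − e/c = 1 − 0.23800/2.47269 = 0.90375.
Δp* = 0.90375 − 0.77381 = +0.12994.

0.130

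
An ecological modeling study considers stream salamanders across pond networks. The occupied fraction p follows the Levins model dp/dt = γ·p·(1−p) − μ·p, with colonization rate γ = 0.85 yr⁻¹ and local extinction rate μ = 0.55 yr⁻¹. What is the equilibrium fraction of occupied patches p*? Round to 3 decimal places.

0.353

At equilibrium, colonization balances extinction: γ·p*·(1−p*) = μ·p*.
So p* = 1 − μ/γ = 1 − 0.55/0.85 = 1 − 0.6471 = 0.3529.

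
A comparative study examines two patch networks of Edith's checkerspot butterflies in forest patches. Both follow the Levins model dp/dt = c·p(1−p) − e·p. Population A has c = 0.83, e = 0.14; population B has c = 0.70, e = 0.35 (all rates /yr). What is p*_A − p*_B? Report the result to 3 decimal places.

A: p*_A = 1 − 0.14/0.83 = 0.8313.
B: p*_B = 1 − 0.35/0.70 = 0.5000.
p*_A − p*_B = 0.8313 − 0.5000 = 0.3313.

0.331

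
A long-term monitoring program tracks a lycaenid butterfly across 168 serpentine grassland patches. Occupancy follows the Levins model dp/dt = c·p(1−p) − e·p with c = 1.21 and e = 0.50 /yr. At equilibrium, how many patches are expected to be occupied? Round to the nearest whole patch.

p* = 1 − e/c = 1 − 0.50/1.21 = 0.5868.
Expected occupied patches = N × p* = 168 × 0.5868 = 98.58 ≈ 99.

99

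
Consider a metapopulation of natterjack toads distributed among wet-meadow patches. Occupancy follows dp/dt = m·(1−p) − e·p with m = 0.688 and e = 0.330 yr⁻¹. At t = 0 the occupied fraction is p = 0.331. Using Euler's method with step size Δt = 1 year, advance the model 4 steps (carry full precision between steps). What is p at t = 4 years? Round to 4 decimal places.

0.6758

Update rule: p ← p + [m·(1−p) − e·p]·Δt with Δt = 1.
step 1: Δp = +0.35104, p = 0.68204
step 2: Δp = -0.00632, p = 0.67572
step 3: Δp = +0.00011, p = 0.67584
step 4: Δp = -0.00000, p = 0.67583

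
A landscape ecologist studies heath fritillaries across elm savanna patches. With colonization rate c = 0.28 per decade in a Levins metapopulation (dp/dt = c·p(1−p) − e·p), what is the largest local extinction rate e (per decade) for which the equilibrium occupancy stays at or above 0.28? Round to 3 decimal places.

1 − e/c ≥ 0.28 ⇒ e ≤ c(1 − 0.28) = 0.28 × 0.7200.
e_max = 0.2016.

0.202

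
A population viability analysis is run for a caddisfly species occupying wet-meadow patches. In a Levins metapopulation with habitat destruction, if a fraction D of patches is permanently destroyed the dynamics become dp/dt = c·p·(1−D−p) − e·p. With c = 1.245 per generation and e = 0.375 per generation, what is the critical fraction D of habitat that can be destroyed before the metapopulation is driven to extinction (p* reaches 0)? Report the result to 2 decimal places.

0.70

The nontrivial equilibrium is p* = (1−D) − e/c; extinction occurs when this hits zero.
So D_crit = 1 − e/c = 1 − 0.375/1.245 = 1 − 0.3012 = 0.6988.
Note this equals the original equilibrium occupancy — the Levins extinction-debt result.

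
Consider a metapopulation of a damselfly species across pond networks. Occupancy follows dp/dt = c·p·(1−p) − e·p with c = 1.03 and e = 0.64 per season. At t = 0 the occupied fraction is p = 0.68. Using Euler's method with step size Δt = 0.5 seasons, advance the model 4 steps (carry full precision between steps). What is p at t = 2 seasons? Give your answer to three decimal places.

0.455

Update rule: p ← p + [c·p·(1−p) − e·p]·Δt with Δt = 0.5.
p: 0.68000 → 0.57446  (Δp = -0.10554)
p: 0.57446 → 0.51653  (Δp = -0.05793)
p: 0.51653 → 0.47985  (Δp = -0.03668)
p: 0.47985 → 0.45484  (Δp = -0.02501)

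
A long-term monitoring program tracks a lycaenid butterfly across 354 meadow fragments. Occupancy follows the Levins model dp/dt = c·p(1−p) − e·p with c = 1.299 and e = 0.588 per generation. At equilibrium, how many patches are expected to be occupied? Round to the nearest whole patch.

194

p* = 1 − e/c = 1 − 0.588/1.299 = 0.5473.
Expected occupied patches = N × p* = 354 × 0.5473 = 193.76 ≈ 194.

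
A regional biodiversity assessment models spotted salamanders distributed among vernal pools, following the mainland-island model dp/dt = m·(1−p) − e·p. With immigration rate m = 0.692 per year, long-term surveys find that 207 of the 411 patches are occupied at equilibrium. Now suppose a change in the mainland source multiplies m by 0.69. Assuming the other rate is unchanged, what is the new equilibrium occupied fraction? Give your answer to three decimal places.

Observed p* = 207/411 = 0.50365.
Balance m(1−p*) = e·p* gives e = m(1−p*)/p* = 0.692×0.49635/0.50365 = 0.68197.
New p* = m/(m+e) = 0.47748/(0.47748+0.68197) = 0.41182.

0.412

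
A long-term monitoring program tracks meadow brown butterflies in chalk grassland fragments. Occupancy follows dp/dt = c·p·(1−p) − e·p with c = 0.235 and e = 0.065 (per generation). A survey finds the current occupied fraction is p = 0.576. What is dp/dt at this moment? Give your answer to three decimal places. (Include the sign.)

0.020

Colonization term: c·p·(1−p) = 0.235×0.576×0.4240 = 0.05739.
Extinction term: e·p = 0.03744.
dp/dt = 0.05739 − 0.03744 = 0.01995.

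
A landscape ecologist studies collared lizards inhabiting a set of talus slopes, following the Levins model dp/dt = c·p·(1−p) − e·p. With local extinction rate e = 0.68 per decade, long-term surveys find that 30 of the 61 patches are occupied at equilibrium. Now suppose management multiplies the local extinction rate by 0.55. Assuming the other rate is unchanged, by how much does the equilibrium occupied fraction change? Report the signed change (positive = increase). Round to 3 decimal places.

0.229

Observed p* = 30/61 = 0.49180.
Balance c(1−p*) = e gives c = e/(1 − 0.49180) = 0.68/0.50820 = 1.33806.
New p* = 1 − e/c = 1 − 0.37400/1.33806 = 0.72049.
Δp* = 0.72049 − 0.49180 = +0.22869.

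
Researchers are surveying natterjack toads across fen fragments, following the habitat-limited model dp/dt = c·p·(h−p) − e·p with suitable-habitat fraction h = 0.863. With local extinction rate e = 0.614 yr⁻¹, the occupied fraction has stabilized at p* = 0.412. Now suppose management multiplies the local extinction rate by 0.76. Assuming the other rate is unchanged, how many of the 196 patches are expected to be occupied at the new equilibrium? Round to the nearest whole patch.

Balance c(h−p*) = e gives c = e/(0.863 − 0.41200) = 0.614/0.45100 = 1.36142.
New p* = 0.863 − e/c = 0.863 − 0.46664/1.36142 = 0.52024.
Expected occupied = 196 × 0.52024 = 101.97 ≈ 102.

102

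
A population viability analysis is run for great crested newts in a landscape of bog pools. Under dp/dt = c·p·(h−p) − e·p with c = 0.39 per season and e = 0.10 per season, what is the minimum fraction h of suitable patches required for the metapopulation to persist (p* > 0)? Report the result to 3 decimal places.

0.256

p* = h − e/c is positive only when h > e/c.
h_min = e/c = 0.10/0.39 = 0.2564.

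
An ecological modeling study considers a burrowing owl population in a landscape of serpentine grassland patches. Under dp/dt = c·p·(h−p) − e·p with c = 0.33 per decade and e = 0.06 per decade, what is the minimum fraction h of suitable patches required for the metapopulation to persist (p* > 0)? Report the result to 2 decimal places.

0.18

p* = h − e/c is positive only when h > e/c.
h_min = e/c = 0.06/0.33 = 0.1818.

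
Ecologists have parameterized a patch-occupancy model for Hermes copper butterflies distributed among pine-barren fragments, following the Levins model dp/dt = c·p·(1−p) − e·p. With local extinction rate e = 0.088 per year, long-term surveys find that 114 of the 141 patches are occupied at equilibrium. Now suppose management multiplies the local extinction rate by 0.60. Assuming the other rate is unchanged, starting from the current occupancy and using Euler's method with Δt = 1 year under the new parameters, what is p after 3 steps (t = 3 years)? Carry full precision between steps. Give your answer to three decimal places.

0.867

Observed p* = 114/141 = 0.80851.
Balance c(1−p*) = e gives c = e/(1 − 0.80851) = 0.088/0.19149 = 0.45956.
Starting from p₀ = 0.80851; update p ← p + (dp/dt)·Δt with the new parameters.
step 1: Δp = +0.02846, p = 0.83697
step 2: Δp = +0.01851, p = 0.85549
step 3: Δp = +0.01165, p = 0.86713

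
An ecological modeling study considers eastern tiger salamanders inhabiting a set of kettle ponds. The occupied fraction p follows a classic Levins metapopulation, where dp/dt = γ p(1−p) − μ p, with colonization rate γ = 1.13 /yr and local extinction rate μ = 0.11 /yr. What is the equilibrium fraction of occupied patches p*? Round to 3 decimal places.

Setting dp/dt = 0 and dividing through by p* gives γ·(1−p*) = μ.
So p* = 1 − μ/γ = 1 − 0.11/1.13 = 1 − 0.0973 = 0.9027.

0.903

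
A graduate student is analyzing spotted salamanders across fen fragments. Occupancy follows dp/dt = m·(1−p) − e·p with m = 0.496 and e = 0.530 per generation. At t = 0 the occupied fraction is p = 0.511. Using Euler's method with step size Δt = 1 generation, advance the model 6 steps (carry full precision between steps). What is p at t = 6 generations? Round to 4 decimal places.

Update rule: p ← p + [m·(1−p) − e·p]·Δt with Δt = 1.
step 1: Δp = -0.02829, p = 0.48271
step 2: Δp = +0.00074, p = 0.48345
step 3: Δp = -0.00002, p = 0.48343
step 4: Δp = +0.00000, p = 0.48343
step 5: Δp = -0.00000, p = 0.48343
step 6: Δp = +0.00000, p = 0.48343

0.4834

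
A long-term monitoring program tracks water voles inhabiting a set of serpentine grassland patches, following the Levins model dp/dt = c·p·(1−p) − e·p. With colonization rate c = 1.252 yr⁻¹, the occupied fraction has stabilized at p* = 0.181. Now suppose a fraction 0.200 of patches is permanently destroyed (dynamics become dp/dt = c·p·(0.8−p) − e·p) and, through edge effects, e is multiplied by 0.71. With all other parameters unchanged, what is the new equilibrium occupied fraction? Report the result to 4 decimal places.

0.2185

Balance c(1−p*) = e gives e = 1.252×(1 − 0.18100) = 1.02539.
New p* = 0.8 − e/c = 0.8 − 0.72803/1.25200 = 0.21851.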